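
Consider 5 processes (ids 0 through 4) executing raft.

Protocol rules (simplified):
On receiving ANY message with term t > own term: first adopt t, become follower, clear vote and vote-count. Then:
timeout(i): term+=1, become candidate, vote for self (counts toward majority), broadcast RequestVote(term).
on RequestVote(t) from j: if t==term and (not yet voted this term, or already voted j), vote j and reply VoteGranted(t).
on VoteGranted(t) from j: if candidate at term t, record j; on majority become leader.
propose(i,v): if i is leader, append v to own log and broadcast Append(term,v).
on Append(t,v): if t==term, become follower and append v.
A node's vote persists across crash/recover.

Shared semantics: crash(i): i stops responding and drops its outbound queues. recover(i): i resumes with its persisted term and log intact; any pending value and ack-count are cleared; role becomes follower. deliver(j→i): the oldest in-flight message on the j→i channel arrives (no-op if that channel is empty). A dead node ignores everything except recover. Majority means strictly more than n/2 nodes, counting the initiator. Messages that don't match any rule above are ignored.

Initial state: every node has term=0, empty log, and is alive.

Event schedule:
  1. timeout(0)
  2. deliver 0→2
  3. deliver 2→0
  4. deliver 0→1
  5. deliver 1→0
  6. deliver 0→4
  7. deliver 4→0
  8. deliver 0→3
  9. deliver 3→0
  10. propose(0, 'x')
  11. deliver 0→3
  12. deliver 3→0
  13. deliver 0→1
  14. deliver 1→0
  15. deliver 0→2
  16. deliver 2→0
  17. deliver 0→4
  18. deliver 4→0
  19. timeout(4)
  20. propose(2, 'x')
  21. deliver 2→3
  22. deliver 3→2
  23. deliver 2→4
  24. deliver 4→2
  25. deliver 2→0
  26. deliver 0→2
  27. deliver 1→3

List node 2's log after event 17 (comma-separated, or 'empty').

e1 timeout(0): 0[cand,t=1,-]
e2 deliver 0→2: 2[foll,t=1,-]
e3 deliver 2→0: ·
e4 deliver 0→1: 1[foll,t=1,-]
e5 deliver 1→0: 0[lead,t=1,-]
e6 deliver 0→4: 4[foll,t=1,-]
e7 deliver 4→0: ·
e8 deliver 0→3: 3[foll,t=1,-]
e9 deliver 3→0: ·
e10 propose(0,'x'): 0[lead,t=1,x]
e11 deliver 0→3: 3[foll,t=1,x]
e12 deliver 3→0: ·
e13 deliver 0→1: 1[foll,t=1,x]
e14 deliver 1→0: ·
e15 deliver 0→2: 2[foll,t=1,x]
e16 deliver 2→0: ·
e17 deliver 0→4: 4[foll,t=1,x]

x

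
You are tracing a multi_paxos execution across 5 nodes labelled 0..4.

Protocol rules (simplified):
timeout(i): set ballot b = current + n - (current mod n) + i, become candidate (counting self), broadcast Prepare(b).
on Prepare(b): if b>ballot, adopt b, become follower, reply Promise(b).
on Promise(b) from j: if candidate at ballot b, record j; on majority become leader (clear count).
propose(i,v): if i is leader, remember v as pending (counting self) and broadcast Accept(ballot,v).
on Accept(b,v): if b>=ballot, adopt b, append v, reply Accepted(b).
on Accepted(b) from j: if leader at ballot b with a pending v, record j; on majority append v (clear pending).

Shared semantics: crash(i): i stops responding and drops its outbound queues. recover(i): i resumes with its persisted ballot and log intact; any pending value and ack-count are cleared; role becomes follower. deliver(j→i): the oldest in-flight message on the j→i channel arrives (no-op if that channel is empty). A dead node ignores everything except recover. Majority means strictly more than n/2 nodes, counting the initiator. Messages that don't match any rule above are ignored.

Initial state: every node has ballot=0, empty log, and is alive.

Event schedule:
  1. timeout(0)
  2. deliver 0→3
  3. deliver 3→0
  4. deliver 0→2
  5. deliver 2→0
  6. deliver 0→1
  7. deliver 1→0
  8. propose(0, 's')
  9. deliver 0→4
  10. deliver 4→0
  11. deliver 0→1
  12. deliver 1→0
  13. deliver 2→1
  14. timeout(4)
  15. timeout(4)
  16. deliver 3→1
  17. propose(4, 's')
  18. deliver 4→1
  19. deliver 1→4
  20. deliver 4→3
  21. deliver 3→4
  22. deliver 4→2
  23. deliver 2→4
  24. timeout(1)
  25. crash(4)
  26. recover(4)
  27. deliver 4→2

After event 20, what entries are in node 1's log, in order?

1. timeout(0):  <0:cand b5 ->
2. deliver 0→3:  <3:foll b5 ->
3. deliver 3→0:  nop
4. deliver 0→2:  <2:foll b5 ->
5. deliver 2→0:  <0:lead b5 ->
6. deliver 0→1:  <1:foll b5 ->
7. deliver 1→0:  nop
8. propose(0,'s'):  nop
9. deliver 0→4:  <4:foll b5 ->
10. deliver 4→0:  nop
11. deliver 0→1:  <1:foll b5 s>
12. deliver 1→0:  nop
13. deliver 2→1:  nop
14. timeout(4):  <4:cand b14 ->
15. timeout(4):  <4:cand b19 ->
16. deliver 3→1:  nop
17. propose(4,'s'):  nop
18. deliver 4→1:  <1:foll b14 s>
19. deliver 1→4:  nop
20. deliver 4→3:  <3:foll b14 ->

s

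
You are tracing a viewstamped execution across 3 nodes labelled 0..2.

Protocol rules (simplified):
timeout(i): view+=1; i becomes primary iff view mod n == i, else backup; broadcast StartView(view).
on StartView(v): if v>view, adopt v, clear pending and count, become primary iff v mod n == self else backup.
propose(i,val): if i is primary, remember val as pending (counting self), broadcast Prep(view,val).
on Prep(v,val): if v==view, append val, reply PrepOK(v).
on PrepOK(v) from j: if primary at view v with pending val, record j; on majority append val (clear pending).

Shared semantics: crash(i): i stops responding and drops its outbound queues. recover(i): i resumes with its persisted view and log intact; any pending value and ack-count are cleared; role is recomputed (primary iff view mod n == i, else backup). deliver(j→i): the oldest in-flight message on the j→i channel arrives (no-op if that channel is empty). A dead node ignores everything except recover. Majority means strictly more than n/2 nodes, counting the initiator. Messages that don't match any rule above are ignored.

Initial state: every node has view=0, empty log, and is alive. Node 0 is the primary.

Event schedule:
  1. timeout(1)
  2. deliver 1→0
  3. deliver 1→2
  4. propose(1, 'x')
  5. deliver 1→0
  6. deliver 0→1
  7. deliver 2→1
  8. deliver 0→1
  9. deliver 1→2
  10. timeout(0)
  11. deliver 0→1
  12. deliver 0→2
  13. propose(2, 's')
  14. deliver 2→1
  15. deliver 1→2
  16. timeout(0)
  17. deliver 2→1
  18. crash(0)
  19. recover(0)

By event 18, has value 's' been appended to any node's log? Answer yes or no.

yes

e1 timeout(1): 1[prim,v=1,-]
e2 deliver 1→0: 0[back,v=1,-]
e3 deliver 1→2: 2[back,v=1,-]
e4 propose(1,'x'): ·
e5 deliver 1→0: 0[back,v=1,x]
e6 deliver 0→1: 1[prim,v=1,x]
e7 deliver 2→1: ·
e8 deliver 0→1: ·
e9 deliver 1→2: 2[back,v=1,x]
e10 timeout(0): 0[back,v=2,x]
e11 deliver 0→1: 1[back,v=2,x]
e12 deliver 0→2: 2[prim,v=2,x]
e13 propose(2,'s'): ·
e14 deliver 2→1: ·
e15 deliver 1→2: ·
e16 timeout(0): 0[prim,v=3,x]
e17 deliver 2→1: 1[back,v=2,x,s]
e18 crash(0): 0[✗prim,v=3,x]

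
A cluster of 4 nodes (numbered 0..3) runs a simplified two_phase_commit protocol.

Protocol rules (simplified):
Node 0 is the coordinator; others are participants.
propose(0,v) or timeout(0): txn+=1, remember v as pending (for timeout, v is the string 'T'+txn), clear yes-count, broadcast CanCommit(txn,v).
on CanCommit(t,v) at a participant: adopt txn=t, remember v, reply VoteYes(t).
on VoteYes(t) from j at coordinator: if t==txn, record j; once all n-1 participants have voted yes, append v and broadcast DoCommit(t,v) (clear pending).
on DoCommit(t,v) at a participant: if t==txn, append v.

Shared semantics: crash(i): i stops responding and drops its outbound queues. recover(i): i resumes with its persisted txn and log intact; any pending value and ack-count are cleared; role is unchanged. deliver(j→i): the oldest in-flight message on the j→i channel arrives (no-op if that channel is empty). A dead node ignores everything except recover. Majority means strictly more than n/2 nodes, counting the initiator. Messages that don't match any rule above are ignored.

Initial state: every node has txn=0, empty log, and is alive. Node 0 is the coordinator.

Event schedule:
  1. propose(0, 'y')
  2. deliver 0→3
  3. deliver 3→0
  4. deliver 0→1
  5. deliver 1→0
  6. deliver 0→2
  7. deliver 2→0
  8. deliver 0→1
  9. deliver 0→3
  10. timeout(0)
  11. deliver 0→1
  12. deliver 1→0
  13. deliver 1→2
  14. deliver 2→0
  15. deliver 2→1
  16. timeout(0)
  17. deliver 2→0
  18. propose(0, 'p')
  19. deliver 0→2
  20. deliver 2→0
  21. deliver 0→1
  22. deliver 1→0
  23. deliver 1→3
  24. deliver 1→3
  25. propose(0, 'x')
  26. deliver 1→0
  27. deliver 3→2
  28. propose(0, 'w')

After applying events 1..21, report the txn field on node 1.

[1] propose(0,'y') → N0(coor t1 [-])
[2] deliver 0→3 → N3(part t1 [-])
[3] deliver 3→0 → ∅
[4] deliver 0→1 → N1(part t1 [-])
[5] deliver 1→0 → ∅
[6] deliver 0→2 → N2(part t1 [-])
[7] deliver 2→0 → N0(coor t1 [y])
[8] deliver 0→1 → N1(part t1 [y])
[9] deliver 0→3 → N3(part t1 [y])
[10] timeout(0) → N0(coor t2 [y])
[11] deliver 0→1 → N1(part t2 [y])
[12] deliver 1→0 → ∅
[13] deliver 1→2 → ∅
[14] deliver 2→0 → ∅
[15] deliver 2→1 → ∅
[16] timeout(0) → N0(coor t3 [y])
[17] deliver 2→0 → ∅
[18] propose(0,'p') → N0(coor t4 [y])
[19] deliver 0→2 → N2(part t1 [y])
[20] deliver 2→0 → ∅
[21] deliver 0→1 → N1(part t3 [y])

3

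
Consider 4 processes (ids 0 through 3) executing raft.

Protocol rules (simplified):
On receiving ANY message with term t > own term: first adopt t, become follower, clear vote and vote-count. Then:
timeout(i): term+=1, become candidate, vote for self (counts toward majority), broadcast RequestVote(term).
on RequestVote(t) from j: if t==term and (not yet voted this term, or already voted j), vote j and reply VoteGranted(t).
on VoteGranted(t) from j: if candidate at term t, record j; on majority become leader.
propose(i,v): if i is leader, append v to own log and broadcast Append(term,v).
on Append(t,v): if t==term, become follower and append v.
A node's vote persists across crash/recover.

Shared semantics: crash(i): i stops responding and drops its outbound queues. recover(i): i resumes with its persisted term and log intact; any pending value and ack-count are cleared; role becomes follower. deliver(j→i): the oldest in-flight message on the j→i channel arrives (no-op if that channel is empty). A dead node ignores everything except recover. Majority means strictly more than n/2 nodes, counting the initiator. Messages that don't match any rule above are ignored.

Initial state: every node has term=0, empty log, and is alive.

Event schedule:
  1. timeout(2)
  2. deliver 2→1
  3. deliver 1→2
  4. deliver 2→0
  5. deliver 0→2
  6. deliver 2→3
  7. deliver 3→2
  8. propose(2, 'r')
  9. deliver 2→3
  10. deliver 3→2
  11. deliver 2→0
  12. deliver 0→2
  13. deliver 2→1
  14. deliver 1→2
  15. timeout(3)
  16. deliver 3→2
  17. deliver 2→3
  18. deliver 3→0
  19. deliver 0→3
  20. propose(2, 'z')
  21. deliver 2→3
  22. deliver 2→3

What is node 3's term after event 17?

[1] timeout(2) → N2(cand t1 [-])
[2] deliver 2→1 → N1(foll t1 [-])
[3] deliver 1→2 → ∅
[4] deliver 2→0 → N0(foll t1 [-])
[5] deliver 0→2 → N2(lead t1 [-])
[6] deliver 2→3 → N3(foll t1 [-])
[7] deliver 3→2 → ∅
[8] propose(2,'r') → N2(lead t1 [r])
[9] deliver 2→3 → N3(foll t1 [r])
[10] deliver 3→2 → ∅
[11] deliver 2→0 → N0(foll t1 [r])
[12] deliver 0→2 → ∅
[13] deliver 2→1 → N1(foll t1 [r])
[14] deliver 1→2 → ∅
[15] timeout(3) → N3(cand t2 [r])
[16] deliver 3→2 → N2(foll t2 [r])
[17] deliver 2→3 → ∅

2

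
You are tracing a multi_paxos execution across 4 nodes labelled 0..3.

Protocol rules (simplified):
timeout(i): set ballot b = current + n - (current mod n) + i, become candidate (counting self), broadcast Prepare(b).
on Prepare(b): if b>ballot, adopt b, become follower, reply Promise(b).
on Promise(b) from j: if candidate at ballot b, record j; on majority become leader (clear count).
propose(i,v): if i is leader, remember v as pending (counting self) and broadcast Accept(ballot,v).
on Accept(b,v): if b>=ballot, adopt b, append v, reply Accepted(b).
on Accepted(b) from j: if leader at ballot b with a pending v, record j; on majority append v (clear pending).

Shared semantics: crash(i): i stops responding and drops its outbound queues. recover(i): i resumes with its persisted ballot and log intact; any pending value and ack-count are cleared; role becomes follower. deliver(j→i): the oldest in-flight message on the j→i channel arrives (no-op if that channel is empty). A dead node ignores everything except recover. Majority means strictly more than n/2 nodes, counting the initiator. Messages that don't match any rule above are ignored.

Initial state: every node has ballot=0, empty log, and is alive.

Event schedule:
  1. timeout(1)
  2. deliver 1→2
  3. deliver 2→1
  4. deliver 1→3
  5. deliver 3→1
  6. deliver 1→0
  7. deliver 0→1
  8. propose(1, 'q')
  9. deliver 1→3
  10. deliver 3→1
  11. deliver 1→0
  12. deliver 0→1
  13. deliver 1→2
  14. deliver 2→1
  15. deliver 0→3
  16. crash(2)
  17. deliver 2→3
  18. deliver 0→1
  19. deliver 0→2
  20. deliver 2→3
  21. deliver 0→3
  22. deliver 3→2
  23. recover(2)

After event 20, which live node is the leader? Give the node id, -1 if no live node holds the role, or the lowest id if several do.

1

after 1 — timeout(1): n1:cand/b5/[-]
after 2 — deliver 1→2: n2:foll/b5/[-]
after 3 — deliver 2→1: ·
after 4 — deliver 1→3: n3:foll/b5/[-]
after 5 — deliver 3→1: n1:lead/b5/[-]
after 6 — deliver 1→0: n0:foll/b5/[-]
after 7 — deliver 0→1: ·
after 8 — propose(1,'q'): ·
after 9 — deliver 1→3: n3:foll/b5/[q]
after 10 — deliver 3→1: ·
after 11 — deliver 1→0: n0:foll/b5/[q]
after 12 — deliver 0→1: n1:lead/b5/[q]
after 13 — deliver 1→2: n2:foll/b5/[q]
after 14 — deliver 2→1: ·
after 15 — deliver 0→3: ·
after 16 — crash(2): n2:✗foll/b5/[q]
after 17 — deliver 2→3: ·
after 18 — deliver 0→1: ·
after 19 — deliver 0→2: ·
after 20 — deliver 2→3: ·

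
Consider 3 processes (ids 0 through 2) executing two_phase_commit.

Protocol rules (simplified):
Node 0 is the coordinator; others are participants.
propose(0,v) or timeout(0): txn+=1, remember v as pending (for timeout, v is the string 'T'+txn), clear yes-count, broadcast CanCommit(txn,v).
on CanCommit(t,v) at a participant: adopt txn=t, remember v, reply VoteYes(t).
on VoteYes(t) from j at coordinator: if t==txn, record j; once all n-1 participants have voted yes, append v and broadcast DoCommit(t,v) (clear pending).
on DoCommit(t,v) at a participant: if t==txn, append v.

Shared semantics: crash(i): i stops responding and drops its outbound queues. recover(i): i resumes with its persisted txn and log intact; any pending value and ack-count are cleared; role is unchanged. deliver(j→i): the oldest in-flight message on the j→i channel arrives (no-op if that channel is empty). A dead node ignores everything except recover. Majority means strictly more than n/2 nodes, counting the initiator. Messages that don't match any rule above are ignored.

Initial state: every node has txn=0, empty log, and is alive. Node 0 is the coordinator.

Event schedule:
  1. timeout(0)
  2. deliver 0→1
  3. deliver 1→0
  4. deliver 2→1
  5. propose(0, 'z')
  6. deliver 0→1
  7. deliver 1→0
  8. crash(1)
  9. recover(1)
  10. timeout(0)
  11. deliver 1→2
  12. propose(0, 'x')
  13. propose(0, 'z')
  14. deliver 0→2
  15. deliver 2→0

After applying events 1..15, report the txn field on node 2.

1

after 1 — timeout(0): n0:coor/t1/[-]
after 2 — deliver 0→1: n1:part/t1/[-]
after 3 — deliver 1→0: ·
after 4 — deliver 2→1: ·
after 5 — propose(0,'z'): n0:coor/t2/[-]
after 6 — deliver 0→1: n1:part/t2/[-]
after 7 — deliver 1→0: ·
after 8 — crash(1): n1:✗part/t2/[-]
after 9 — recover(1): n1:part/t2/[-]
after 10 — timeout(0): n0:coor/t3/[-]
after 11 — deliver 1→2: ·
after 12 — propose(0,'x'): n0:coor/t4/[-]
after 13 — propose(0,'z'): n0:coor/t5/[-]
after 14 — deliver 0→2: n2:part/t1/[-]
after 15 — deliver 2→0: ·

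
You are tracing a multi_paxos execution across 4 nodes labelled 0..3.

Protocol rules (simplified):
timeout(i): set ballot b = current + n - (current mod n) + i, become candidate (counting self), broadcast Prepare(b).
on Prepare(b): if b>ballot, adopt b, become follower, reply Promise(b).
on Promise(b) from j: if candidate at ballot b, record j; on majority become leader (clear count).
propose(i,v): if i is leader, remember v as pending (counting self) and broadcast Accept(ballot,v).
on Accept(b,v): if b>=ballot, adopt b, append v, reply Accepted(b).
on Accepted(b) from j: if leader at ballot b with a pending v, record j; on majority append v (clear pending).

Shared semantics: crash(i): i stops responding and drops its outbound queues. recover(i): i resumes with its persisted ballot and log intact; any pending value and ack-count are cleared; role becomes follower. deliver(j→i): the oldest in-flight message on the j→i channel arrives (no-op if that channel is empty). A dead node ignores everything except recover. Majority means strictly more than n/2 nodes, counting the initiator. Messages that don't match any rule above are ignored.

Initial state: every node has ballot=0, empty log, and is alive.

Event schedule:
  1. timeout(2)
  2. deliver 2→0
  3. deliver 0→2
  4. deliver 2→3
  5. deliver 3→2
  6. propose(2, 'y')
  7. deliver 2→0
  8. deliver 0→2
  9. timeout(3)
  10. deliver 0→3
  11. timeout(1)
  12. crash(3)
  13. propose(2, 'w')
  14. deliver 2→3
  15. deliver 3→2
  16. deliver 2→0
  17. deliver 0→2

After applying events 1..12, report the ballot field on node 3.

[1] timeout(2) → N2(cand b6 [-])
[2] deliver 2→0 → N0(foll b6 [-])
[3] deliver 0→2 → ∅
[4] deliver 2→3 → N3(foll b6 [-])
[5] deliver 3→2 → N2(lead b6 [-])
[6] propose(2,'y') → ∅
[7] deliver 2→0 → N0(foll b6 [y])
[8] deliver 0→2 → ∅
[9] timeout(3) → N3(cand b11 [-])
[10] deliver 0→3 → ∅
[11] timeout(1) → N1(cand b5 [-])
[12] crash(3) → N3(✗cand b11 [-])

11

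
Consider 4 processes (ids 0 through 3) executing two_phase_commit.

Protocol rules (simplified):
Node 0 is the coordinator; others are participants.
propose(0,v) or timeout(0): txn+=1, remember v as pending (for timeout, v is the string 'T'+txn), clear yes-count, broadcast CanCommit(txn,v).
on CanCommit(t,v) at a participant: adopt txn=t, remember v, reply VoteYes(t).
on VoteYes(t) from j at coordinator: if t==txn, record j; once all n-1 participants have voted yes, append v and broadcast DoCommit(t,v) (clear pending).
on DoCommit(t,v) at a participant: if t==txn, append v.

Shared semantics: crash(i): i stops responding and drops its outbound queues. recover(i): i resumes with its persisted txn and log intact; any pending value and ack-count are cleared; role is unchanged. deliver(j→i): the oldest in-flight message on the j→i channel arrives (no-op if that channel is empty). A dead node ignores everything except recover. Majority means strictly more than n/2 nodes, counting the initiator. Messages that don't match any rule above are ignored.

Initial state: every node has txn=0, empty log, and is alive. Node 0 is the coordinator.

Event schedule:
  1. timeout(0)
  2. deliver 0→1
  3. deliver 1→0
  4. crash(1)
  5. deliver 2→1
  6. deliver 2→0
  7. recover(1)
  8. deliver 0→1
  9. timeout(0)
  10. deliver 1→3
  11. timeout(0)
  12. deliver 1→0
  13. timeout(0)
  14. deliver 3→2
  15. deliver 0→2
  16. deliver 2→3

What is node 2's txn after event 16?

1

[1] timeout(0) → N0(coor t1 [-])
[2] deliver 0→1 → N1(part t1 [-])
[3] deliver 1→0 → ∅
[4] crash(1) → N1(✗part t1 [-])
[5] deliver 2→1 → ∅
[6] deliver 2→0 → ∅
[7] recover(1) → N1(part t1 [-])
[8] deliver 0→1 → ∅
[9] timeout(0) → N0(coor t2 [-])
[10] deliver 1→3 → ∅
[11] timeout(0) → N0(coor t3 [-])
[12] deliver 1→0 → ∅
[13] timeout(0) → N0(coor t4 [-])
[14] deliver 3→2 → ∅
[15] deliver 0→2 → N2(part t1 [-])
[16] deliver 2→3 → ∅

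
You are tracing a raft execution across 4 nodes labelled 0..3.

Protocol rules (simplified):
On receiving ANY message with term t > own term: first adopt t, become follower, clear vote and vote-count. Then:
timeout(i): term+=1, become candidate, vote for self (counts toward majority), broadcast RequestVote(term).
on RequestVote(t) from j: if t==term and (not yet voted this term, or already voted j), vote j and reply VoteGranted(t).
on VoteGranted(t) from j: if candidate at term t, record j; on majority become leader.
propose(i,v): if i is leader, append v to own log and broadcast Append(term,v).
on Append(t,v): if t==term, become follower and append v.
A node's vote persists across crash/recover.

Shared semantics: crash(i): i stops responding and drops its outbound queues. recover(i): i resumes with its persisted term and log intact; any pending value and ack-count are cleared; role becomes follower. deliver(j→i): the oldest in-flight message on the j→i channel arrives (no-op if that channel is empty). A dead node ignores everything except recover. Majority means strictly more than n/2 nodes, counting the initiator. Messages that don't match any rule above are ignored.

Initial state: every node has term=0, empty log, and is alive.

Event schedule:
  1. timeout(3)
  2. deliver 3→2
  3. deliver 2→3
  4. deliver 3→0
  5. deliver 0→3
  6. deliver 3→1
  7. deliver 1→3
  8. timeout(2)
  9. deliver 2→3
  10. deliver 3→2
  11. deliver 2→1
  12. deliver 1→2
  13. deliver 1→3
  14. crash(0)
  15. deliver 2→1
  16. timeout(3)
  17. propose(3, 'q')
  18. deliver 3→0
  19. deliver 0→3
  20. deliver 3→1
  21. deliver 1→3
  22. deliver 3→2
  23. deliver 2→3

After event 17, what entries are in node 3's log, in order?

after 1 — timeout(3): n3:cand/t1/[-]
after 2 — deliver 3→2: n2:foll/t1/[-]
after 3 — deliver 2→3: ·
after 4 — deliver 3→0: n0:foll/t1/[-]
after 5 — deliver 0→3: n3:lead/t1/[-]
after 6 — deliver 3→1: n1:foll/t1/[-]
after 7 — deliver 1→3: ·
after 8 — timeout(2): n2:cand/t2/[-]
after 9 — deliver 2→3: n3:foll/t2/[-]
after 10 — deliver 3→2: ·
after 11 — deliver 2→1: n1:foll/t2/[-]
after 12 — deliver 1→2: n2:lead/t2/[-]
after 13 — deliver 1→3: ·
after 14 — crash(0): n0:✗foll/t1/[-]
after 15 — deliver 2→1: ·
after 16 — timeout(3): n3:cand/t3/[-]
after 17 — propose(3,'q'): ·

empty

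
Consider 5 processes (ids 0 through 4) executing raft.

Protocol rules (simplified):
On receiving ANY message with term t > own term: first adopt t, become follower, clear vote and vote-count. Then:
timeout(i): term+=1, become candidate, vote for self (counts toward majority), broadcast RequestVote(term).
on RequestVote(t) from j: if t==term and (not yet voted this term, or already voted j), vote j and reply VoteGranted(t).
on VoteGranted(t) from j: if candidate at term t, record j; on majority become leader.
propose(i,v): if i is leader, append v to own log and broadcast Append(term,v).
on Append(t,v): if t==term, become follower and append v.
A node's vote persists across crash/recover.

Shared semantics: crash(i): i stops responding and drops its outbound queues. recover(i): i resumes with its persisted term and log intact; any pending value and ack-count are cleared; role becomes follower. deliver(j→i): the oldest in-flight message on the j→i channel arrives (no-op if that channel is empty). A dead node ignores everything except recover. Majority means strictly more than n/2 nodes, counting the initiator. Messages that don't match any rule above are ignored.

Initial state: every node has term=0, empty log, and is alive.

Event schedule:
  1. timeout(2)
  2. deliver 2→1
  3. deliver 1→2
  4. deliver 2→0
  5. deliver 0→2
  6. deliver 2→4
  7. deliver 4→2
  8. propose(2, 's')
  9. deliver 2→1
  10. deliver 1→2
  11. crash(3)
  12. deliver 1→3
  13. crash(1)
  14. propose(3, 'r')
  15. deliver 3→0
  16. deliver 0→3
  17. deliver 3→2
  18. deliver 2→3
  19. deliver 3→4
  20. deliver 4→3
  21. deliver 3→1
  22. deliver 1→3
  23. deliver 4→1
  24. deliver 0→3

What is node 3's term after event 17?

1. timeout(2):  <2:cand t1 ->
2. deliver 2→1:  <1:foll t1 ->
3. deliver 1→2:  nop
4. deliver 2→0:  <0:foll t1 ->
5. deliver 0→2:  <2:lead t1 ->
6. deliver 2→4:  <4:foll t1 ->
7. deliver 4→2:  nop
8. propose(2,'s'):  <2:lead t1 s>
9. deliver 2→1:  <1:foll t1 s>
10. deliver 1→2:  nop
11. crash(3):  <3:✗foll t0 ->
12. deliver 1→3:  nop
13. crash(1):  <1:✗foll t1 s>
14. propose(3,'r'):  nop
15. deliver 3→0:  nop
16. deliver 0→3:  nop
17. deliver 3→2:  nop

0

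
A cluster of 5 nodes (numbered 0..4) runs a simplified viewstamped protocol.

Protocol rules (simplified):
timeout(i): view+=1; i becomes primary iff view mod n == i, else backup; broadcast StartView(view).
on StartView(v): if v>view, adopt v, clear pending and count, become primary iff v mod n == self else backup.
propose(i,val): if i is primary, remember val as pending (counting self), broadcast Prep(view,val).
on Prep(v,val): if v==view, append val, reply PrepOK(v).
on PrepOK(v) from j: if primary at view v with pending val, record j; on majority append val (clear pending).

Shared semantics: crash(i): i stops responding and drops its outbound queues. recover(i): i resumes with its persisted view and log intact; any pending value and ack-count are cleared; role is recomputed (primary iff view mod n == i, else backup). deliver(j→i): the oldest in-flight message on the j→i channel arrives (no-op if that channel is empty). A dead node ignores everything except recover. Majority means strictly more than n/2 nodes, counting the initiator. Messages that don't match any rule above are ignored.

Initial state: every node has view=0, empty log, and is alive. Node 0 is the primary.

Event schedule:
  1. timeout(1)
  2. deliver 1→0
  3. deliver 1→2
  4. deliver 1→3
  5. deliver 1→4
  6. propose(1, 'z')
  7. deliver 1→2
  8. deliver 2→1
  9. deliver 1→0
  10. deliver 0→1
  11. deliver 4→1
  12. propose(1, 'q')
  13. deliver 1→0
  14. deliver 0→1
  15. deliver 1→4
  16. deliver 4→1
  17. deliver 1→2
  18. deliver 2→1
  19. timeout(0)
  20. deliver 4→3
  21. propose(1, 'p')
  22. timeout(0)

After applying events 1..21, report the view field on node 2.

1. timeout(1):  <1:prim v1 ->
2. deliver 1→0:  <0:back v1 ->
3. deliver 1→2:  <2:back v1 ->
4. deliver 1→3:  <3:back v1 ->
5. deliver 1→4:  <4:back v1 ->
6. propose(1,'z'):  nop
7. deliver 1→2:  <2:back v1 z>
8. deliver 2→1:  nop
9. deliver 1→0:  <0:back v1 z>
10. deliver 0→1:  <1:prim v1 z>
11. deliver 4→1:  nop
12. propose(1,'q'):  nop
13. deliver 1→0:  <0:back v1 z,q>
14. deliver 0→1:  nop
15. deliver 1→4:  <4:back v1 z>
16. deliver 4→1:  <1:prim v1 z,q>
17. deliver 1→2:  <2:back v1 z,q>
18. deliver 2→1:  nop
19. timeout(0):  <0:back v2 z,q>
20. deliver 4→3:  nop
21. propose(1,'p'):  nop

1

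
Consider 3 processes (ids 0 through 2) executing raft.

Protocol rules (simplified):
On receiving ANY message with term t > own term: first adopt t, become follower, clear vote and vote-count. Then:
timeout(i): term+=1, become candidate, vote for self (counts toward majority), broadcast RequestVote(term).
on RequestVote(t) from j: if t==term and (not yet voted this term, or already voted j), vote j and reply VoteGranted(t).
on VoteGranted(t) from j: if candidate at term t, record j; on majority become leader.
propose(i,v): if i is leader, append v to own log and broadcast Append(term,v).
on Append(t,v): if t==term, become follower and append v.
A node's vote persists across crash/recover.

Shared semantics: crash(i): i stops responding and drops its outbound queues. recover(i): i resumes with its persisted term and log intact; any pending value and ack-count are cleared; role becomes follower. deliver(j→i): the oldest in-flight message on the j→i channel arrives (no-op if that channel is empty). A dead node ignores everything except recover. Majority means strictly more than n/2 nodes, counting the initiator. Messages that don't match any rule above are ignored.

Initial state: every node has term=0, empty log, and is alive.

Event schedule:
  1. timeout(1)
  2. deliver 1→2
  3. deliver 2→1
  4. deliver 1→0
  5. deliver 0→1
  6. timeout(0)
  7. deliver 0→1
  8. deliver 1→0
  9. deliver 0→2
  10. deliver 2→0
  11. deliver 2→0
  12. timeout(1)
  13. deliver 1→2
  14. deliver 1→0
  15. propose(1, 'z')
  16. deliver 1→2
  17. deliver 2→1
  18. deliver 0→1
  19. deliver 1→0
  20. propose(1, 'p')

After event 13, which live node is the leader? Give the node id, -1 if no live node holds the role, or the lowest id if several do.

step 1 timeout(1): 1={cand,t=1,log=-}
step 2 deliver 1→2: 2={foll,t=1,log=-}
step 3 deliver 2→1: 1={lead,t=1,log=-}
step 4 deliver 1→0: 0={foll,t=1,log=-}
step 5 deliver 0→1: —
step 6 timeout(0): 0={cand,t=2,log=-}
step 7 deliver 0→1: 1={foll,t=2,log=-}
step 8 deliver 1→0: 0={lead,t=2,log=-}
step 9 deliver 0→2: 2={foll,t=2,log=-}
step 10 deliver 2→0: —
step 11 deliver 2→0: —
step 12 timeout(1): 1={cand,t=3,log=-}
step 13 deliver 1→2: 2={foll,t=3,log=-}

0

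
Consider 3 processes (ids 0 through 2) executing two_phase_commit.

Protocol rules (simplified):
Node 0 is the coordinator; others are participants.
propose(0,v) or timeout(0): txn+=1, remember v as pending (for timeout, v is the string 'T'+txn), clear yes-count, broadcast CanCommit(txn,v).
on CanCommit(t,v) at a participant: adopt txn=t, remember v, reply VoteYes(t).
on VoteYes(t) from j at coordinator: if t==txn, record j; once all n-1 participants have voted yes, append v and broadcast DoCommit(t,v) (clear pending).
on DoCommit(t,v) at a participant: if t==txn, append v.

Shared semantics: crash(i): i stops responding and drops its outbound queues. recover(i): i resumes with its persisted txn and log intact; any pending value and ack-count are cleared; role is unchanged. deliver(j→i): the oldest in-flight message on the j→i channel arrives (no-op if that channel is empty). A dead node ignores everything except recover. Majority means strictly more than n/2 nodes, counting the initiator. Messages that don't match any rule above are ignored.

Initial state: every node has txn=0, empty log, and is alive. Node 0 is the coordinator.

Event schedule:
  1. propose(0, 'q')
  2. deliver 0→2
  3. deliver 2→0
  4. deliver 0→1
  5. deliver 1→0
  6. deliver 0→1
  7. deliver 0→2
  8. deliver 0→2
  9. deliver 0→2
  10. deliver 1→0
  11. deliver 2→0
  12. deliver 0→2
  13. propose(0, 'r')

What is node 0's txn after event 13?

2

[1] propose(0,'q') → N0(coor t1 [-])
[2] deliver 0→2 → N2(part t1 [-])
[3] deliver 2→0 → ∅
[4] deliver 0→1 → N1(part t1 [-])
[5] deliver 1→0 → N0(coor t1 [q])
[6] deliver 0→1 → N1(part t1 [q])
[7] deliver 0→2 → N2(part t1 [q])
[8] deliver 0→2 → ∅
[9] deliver 0→2 → ∅
[10] deliver 1→0 → ∅
[11] deliver 2→0 → ∅
[12] deliver 0→2 → ∅
[13] propose(0,'r') → N0(coor t2 [q])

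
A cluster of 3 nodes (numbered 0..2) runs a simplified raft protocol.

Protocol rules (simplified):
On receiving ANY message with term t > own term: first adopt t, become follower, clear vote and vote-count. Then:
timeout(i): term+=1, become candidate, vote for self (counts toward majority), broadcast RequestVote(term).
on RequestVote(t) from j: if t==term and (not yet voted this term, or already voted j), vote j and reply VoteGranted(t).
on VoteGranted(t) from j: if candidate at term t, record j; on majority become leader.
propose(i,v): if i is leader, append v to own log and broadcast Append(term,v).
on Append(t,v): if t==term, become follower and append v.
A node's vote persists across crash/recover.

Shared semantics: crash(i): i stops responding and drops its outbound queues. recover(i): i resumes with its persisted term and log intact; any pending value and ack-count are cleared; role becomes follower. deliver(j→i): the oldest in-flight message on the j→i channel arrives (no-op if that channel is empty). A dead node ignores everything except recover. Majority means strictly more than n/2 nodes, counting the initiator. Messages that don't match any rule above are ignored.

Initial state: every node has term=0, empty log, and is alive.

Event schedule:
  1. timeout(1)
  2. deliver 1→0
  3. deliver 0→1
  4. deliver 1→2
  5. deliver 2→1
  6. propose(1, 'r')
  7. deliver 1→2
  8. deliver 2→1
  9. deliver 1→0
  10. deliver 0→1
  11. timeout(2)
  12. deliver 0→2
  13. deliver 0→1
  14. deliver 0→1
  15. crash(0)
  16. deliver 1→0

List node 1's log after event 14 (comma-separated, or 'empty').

after 1 — timeout(1): n1:cand/t1/[-]
after 2 — deliver 1→0: n0:foll/t1/[-]
after 3 — deliver 0→1: n1:lead/t1/[-]
after 4 — deliver 1→2: n2:foll/t1/[-]
after 5 — deliver 2→1: ·
after 6 — propose(1,'r'): n1:lead/t1/[r]
after 7 — deliver 1→2: n2:foll/t1/[r]
after 8 — deliver 2→1: ·
after 9 — deliver 1→0: n0:foll/t1/[r]
after 10 — deliver 0→1: ·
after 11 — timeout(2): n2:cand/t2/[r]
after 12 — deliver 0→2: ·
after 13 — deliver 0→1: ·
after 14 — deliver 0→1: ·

r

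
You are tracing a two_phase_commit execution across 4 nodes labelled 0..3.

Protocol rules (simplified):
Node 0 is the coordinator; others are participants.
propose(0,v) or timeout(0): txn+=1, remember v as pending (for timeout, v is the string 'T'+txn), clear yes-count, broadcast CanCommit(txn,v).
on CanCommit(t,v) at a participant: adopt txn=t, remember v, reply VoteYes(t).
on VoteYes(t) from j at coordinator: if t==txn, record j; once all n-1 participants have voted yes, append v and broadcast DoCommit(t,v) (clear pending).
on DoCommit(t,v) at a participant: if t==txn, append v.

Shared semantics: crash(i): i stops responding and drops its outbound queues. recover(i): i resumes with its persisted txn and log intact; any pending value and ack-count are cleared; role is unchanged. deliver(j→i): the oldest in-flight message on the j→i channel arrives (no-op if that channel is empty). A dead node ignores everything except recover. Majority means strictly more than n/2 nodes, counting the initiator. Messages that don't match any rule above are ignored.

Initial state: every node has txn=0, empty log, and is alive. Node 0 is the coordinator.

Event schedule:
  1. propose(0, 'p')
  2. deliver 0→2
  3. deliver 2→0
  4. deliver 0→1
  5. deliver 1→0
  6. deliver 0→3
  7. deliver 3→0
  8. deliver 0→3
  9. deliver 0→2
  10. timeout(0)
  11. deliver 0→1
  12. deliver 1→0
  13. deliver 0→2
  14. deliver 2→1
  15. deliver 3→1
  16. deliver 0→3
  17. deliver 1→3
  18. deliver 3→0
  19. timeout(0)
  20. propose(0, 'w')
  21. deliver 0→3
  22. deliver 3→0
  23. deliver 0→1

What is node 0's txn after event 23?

[1] propose(0,'p') → N0(coor t1 [-])
[2] deliver 0→2 → N2(part t1 [-])
[3] deliver 2→0 → ∅
[4] deliver 0→1 → N1(part t1 [-])
[5] deliver 1→0 → ∅
[6] deliver 0→3 → N3(part t1 [-])
[7] deliver 3→0 → N0(coor t1 [p])
[8] deliver 0→3 → N3(part t1 [p])
[9] deliver 0→2 → N2(part t1 [p])
[10] timeout(0) → N0(coor t2 [p])
[11] deliver 0→1 → N1(part t1 [p])
[12] deliver 1→0 → ∅
[13] deliver 0→2 → N2(part t2 [p])
[14] deliver 2→1 → ∅
[15] deliver 3→1 → ∅
[16] deliver 0→3 → N3(part t2 [p])
[17] deliver 1→3 → ∅
[18] deliver 3→0 → ∅
[19] timeout(0) → N0(coor t3 [p])
[20] propose(0,'w') → N0(coor t4 [p])
[21] deliver 0→3 → N3(part t3 [p])
[22] deliver 3→0 → ∅
[23] deliver 0→1 → N1(part t2 [p])

4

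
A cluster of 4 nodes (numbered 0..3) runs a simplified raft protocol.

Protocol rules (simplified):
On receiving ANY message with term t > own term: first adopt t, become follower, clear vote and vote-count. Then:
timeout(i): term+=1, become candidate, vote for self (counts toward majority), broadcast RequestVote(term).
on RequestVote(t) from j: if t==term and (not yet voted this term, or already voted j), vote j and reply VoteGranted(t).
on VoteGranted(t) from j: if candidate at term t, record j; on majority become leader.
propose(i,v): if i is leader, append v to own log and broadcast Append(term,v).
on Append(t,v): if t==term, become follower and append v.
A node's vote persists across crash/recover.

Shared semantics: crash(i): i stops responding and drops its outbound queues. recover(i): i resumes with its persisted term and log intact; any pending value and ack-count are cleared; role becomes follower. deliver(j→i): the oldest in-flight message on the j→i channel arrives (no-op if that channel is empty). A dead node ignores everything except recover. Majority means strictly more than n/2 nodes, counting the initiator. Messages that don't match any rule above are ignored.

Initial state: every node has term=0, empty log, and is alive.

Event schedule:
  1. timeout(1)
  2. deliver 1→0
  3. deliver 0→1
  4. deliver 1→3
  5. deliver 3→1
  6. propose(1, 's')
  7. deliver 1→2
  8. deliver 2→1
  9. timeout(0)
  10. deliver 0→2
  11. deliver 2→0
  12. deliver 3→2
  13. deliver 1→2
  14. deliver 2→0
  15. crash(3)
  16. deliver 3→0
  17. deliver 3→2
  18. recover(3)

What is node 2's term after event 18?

2

after 1 — timeout(1): n1:cand/t1/[-]
after 2 — deliver 1→0: n0:foll/t1/[-]
after 3 — deliver 0→1: ·
after 4 — deliver 1→3: n3:foll/t1/[-]
after 5 — deliver 3→1: n1:lead/t1/[-]
after 6 — propose(1,'s'): n1:lead/t1/[s]
after 7 — deliver 1→2: n2:foll/t1/[-]
after 8 — deliver 2→1: ·
after 9 — timeout(0): n0:cand/t2/[-]
after 10 — deliver 0→2: n2:foll/t2/[-]
after 11 — deliver 2→0: ·
after 12 — deliver 3→2: ·
after 13 — deliver 1→2: ·
after 14 — deliver 2→0: ·
after 15 — crash(3): n3:✗foll/t1/[-]
after 16 — deliver 3→0: ·
after 17 — deliver 3→2: ·
after 18 — recover(3): n3:foll/t1/[-]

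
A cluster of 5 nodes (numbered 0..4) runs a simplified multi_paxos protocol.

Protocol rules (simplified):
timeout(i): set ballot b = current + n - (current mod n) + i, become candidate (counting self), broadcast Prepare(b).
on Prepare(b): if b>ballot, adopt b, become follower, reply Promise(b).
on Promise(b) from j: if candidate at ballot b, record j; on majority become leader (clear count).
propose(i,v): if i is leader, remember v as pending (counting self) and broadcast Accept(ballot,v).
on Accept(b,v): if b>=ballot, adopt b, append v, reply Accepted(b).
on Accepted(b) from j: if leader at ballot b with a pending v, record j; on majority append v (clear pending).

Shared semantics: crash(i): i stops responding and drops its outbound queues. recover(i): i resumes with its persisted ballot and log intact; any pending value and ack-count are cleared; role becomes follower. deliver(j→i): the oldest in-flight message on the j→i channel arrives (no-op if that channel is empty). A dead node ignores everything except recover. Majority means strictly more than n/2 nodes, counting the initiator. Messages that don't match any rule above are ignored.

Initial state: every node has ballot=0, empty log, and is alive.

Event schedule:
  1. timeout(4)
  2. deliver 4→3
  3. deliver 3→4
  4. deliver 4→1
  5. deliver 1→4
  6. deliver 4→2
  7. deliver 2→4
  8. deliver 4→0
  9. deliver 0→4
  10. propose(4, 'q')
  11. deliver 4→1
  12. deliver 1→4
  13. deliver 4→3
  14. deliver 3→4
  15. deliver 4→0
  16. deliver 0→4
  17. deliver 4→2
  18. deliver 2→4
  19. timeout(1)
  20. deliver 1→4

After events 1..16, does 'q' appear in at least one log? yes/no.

e1 timeout(4): 4[cand,b=9,-]
e2 deliver 4→3: 3[foll,b=9,-]
e3 deliver 3→4: ·
e4 deliver 4→1: 1[foll,b=9,-]
e5 deliver 1→4: 4[lead,b=9,-]
e6 deliver 4→2: 2[foll,b=9,-]
e7 deliver 2→4: ·
e8 deliver 4→0: 0[foll,b=9,-]
e9 deliver 0→4: ·
e10 propose(4,'q'): ·
e11 deliver 4→1: 1[foll,b=9,q]
e12 deliver 1→4: ·
e13 deliver 4→3: 3[foll,b=9,q]
e14 deliver 3→4: 4[lead,b=9,q]
e15 deliver 4→0: 0[foll,b=9,q]
e16 deliver 0→4: ·

yes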